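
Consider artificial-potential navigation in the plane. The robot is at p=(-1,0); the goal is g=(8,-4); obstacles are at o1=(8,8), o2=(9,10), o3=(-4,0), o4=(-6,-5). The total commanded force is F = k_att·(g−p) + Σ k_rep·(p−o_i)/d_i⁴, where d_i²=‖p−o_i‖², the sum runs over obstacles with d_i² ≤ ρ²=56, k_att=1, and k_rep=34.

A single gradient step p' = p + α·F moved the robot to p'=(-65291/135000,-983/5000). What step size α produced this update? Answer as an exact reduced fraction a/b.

F_att = 1·(g−p) = 1·(9,-4) = (9.0000,-4.0000)
o1: d²=145 > ρ²=56 → inactive
o2: d²=200 > ρ²=56 → inactive
o3: d²=9 ≤ ρ²=56; F_rep = 34·(3,0)/9² = (1.2593,0.0000)
o4: d²=50 ≤ ρ²=56; F_rep = 34·(5,5)/50² = (0.0680,0.0680)
F = F_att + ΣF_rep = (10.3273,-3.9320)
Δp = p'−p = (0.5164,-0.1966); α = Δx/Fx = (69709/135000) / (69709/6750) = 1/20
check: Δy/Fy = (-983/5000) / (-983/250) = 1/20 ✓

α = 1/20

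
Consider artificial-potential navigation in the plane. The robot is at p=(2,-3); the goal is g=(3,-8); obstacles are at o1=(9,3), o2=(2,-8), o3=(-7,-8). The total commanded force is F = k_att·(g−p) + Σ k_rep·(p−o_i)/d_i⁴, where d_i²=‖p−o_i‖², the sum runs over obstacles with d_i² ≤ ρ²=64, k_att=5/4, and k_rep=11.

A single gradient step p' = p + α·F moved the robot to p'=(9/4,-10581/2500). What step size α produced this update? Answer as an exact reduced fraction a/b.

F_att = 5/4·(g−p) = 5/4·(1,-5) = (1.2500,-6.2500)
o1: d²=85 > ρ²=64 → inactive
o2: d²=25 ≤ ρ²=64; F_rep = 11·(0,5)/25² = (0.0000,0.0880)
o3: d²=106 > ρ²=64 → inactive
F = F_att + ΣF_rep = (1.2500,-6.1620)
Δp = p'−p = (0.2500,-1.2324); α = Δx/Fx = (1/4) / (5/4) = 1/5
check: Δy/Fy = (-3081/2500) / (-3081/500) = 1/5 ✓

α = 1/5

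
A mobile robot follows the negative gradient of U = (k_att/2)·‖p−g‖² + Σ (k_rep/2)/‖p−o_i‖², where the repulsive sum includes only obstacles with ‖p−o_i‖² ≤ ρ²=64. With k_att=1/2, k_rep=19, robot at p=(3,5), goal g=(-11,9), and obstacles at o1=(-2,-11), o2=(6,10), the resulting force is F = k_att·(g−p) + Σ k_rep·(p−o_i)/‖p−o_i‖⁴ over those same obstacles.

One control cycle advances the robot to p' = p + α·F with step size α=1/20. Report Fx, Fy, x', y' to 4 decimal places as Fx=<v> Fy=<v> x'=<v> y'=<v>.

Fx=-7.0493 Fy=1.9178 x'=2.6475 y'=5.0959

F_att = 1/2·(g−p) = 1/2·(-14,4) = (-7.0000,2.0000)
o1: d²=281 > ρ²=64 → inactive
o2: d²=34 ≤ ρ²=64; F_rep = 19·(-3,-5)/34² = (-0.0493,-0.0822)
F = F_att + ΣF_rep = (-7.0493,1.9178)
p' = p + 1/20·F = (2.6475,5.0959)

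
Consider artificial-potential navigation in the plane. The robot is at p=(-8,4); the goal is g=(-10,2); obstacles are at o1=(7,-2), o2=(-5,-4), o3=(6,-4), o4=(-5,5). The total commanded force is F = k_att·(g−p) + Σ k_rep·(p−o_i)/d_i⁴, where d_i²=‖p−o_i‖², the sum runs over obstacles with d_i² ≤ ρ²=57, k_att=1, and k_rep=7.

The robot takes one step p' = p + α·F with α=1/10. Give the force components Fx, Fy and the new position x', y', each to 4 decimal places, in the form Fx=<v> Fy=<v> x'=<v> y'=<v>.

F_att = 1·(g−p) = 1·(-2,-2) = (-2.0000,-2.0000)
o1: d²=261 > ρ²=57 → inactive
o2: d²=73 > ρ²=57 → inactive
o3: d²=260 > ρ²=57 → inactive
o4: d²=10 ≤ ρ²=57; F_rep = 7·(-3,-1)/10² = (-0.2100,-0.0700)
F = F_att + ΣF_rep = (-2.2100,-2.0700)
p' = p + 1/10·F = (-8.2210,3.7930)

Fx=-2.2100 Fy=-2.0700 x'=-8.2210 y'=3.7930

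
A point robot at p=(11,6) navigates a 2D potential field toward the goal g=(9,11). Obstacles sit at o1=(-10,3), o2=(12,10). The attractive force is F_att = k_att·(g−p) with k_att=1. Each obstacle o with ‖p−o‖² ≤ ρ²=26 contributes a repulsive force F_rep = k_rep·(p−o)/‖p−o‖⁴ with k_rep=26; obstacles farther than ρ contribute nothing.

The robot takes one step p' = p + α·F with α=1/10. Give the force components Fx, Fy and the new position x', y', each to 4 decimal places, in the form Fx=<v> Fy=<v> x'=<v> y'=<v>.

Fx=-2.0900 Fy=4.6401 x'=10.7910 y'=6.4640

F_att = 1·(g−p) = 1·(-2,5) = (-2.0000,5.0000)
o1: d²=450 > ρ²=26 → inactive
o2: d²=17 ≤ ρ²=26; F_rep = 26·(-1,-4)/17² = (-0.0900,-0.3599)
F = F_att + ΣF_rep = (-2.0900,4.6401)
p' = p + 1/10·F = (10.7910,6.4640)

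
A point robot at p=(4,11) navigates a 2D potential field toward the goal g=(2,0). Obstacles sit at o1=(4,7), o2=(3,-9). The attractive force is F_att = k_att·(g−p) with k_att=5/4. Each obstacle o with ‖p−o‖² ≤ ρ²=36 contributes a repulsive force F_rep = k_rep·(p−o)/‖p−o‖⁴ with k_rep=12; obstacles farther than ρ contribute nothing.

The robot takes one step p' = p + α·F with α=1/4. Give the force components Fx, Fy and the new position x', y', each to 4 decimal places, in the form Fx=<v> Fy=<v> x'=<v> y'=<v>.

F_att = 5/4·(g−p) = 5/4·(-2,-11) = (-2.5000,-13.7500)
o1: d²=16 ≤ ρ²=36; F_rep = 12·(0,4)/16² = (0.0000,0.1875)
o2: d²=401 > ρ²=36 → inactive
F = F_att + ΣF_rep = (-2.5000,-13.5625)
p' = p + 1/4·F = (3.3750,7.6094)

Fx=-2.5000 Fy=-13.5625 x'=3.3750 y'=7.6094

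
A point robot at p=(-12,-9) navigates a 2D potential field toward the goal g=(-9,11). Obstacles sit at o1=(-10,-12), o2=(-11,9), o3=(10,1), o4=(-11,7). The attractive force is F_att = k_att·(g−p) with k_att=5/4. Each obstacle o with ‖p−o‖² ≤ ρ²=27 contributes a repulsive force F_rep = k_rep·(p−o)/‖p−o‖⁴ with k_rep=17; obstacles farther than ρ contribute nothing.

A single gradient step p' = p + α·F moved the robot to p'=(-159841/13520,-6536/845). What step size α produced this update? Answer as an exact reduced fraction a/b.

F_att = 5/4·(g−p) = 5/4·(3,20) = (3.7500,25.0000)
o1: d²=13 ≤ ρ²=27; F_rep = 17·(-2,3)/13² = (-0.2012,0.3018)
o2: d²=325 > ρ²=27 → inactive
o3: d²=584 > ρ²=27 → inactive
o4: d²=257 > ρ²=27 → inactive
F = F_att + ΣF_rep = (3.5488,25.3018)
Δp = p'−p = (0.1774,1.2651); α = Δx/Fx = (2399/13520) / (2399/676) = 1/20
check: Δy/Fy = (1069/845) / (4276/169) = 1/20 ✓

α = 1/20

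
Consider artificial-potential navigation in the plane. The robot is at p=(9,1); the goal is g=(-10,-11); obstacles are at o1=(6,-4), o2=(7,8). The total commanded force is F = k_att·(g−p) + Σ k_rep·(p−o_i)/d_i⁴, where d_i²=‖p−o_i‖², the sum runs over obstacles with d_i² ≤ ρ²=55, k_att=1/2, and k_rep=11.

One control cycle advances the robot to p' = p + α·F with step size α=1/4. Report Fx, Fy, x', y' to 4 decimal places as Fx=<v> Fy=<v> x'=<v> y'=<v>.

F_att = 1/2·(g−p) = 1/2·(-19,-12) = (-9.5000,-6.0000)
o1: d²=34 ≤ ρ²=55; F_rep = 11·(3,5)/34² = (0.0285,0.0476)
o2: d²=53 ≤ ρ²=55; F_rep = 11·(2,-7)/53² = (0.0078,-0.0274)
F = F_att + ΣF_rep = (-9.4636,-5.9798)
p' = p + 1/4·F = (6.6341,-0.4950)

Fx=-9.4636 Fy=-5.9798 x'=6.6341 y'=-0.4950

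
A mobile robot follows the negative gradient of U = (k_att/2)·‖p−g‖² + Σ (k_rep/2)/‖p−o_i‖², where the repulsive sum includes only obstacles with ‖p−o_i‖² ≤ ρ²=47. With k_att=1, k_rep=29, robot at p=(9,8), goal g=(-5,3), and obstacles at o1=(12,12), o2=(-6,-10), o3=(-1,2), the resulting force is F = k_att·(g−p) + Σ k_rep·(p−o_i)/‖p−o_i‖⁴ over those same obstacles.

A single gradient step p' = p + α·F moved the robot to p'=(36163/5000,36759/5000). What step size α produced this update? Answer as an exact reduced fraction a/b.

F_att = 1·(g−p) = 1·(-14,-5) = (-14.0000,-5.0000)
o1: d²=25 ≤ ρ²=47; F_rep = 29·(-3,-4)/25² = (-0.1392,-0.1856)
o2: d²=549 > ρ²=47 → inactive
o3: d²=136 > ρ²=47 → inactive
F = F_att + ΣF_rep = (-14.1392,-5.1856)
Δp = p'−p = (-1.7674,-0.6482); α = Δx/Fx = (-8837/5000) / (-8837/625) = 1/8
check: Δy/Fy = (-3241/5000) / (-3241/625) = 1/8 ✓

α = 1/8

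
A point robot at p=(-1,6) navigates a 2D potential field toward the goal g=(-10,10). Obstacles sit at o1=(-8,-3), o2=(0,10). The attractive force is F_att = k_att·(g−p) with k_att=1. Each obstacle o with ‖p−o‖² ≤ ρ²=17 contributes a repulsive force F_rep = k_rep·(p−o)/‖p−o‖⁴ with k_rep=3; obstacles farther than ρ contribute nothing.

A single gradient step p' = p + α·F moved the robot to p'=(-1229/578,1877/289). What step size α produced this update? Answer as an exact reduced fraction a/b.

F_att = 1·(g−p) = 1·(-9,4) = (-9.0000,4.0000)
o1: d²=130 > ρ²=17 → inactive
o2: d²=17 ≤ ρ²=17; F_rep = 3·(-1,-4)/17² = (-0.0104,-0.0415)
F = F_att + ΣF_rep = (-9.0104,3.9585)
Δp = p'−p = (-1.1263,0.4948); α = Δx/Fx = (-651/578) / (-2604/289) = 1/8
check: Δy/Fy = (143/289) / (1144/289) = 1/8 ✓

α = 1/8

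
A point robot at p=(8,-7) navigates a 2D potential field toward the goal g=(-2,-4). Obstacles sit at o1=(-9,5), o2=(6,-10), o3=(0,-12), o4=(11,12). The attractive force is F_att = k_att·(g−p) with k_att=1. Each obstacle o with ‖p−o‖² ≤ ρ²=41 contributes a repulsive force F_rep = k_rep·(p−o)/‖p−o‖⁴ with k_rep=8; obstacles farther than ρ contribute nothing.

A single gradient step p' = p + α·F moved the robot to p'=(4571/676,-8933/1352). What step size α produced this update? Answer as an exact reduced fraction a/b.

α = 1/8

F_att = 1·(g−p) = 1·(-10,3) = (-10.0000,3.0000)
o1: d²=433 > ρ²=41 → inactive
o2: d²=13 ≤ ρ²=41; F_rep = 8·(2,3)/13² = (0.0947,0.1420)
o3: d²=89 > ρ²=41 → inactive
o4: d²=370 > ρ²=41 → inactive
F = F_att + ΣF_rep = (-9.9053,3.1420)
Δp = p'−p = (-1.2382,0.3928); α = Δx/Fx = (-837/676) / (-1674/169) = 1/8
check: Δy/Fy = (531/1352) / (531/169) = 1/8 ✓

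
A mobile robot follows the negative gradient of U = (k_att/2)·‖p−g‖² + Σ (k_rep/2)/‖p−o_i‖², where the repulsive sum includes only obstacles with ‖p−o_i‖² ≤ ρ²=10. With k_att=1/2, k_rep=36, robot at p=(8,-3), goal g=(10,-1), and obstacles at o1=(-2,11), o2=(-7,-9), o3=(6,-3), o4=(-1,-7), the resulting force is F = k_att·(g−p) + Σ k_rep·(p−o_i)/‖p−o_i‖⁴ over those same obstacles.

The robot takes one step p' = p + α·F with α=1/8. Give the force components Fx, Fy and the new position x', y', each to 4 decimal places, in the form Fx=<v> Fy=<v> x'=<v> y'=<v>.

Fx=5.5000 Fy=1.0000 x'=8.6875 y'=-2.8750

F_att = 1/2·(g−p) = 1/2·(2,2) = (1.0000,1.0000)
o1: d²=296 > ρ²=10 → inactive
o2: d²=261 > ρ²=10 → inactive
o3: d²=4 ≤ ρ²=10; F_rep = 36·(2,0)/4² = (4.5000,0.0000)
o4: d²=97 > ρ²=10 → inactive
F = F_att + ΣF_rep = (5.5000,1.0000)
p' = p + 1/8·F = (8.6875,-2.8750)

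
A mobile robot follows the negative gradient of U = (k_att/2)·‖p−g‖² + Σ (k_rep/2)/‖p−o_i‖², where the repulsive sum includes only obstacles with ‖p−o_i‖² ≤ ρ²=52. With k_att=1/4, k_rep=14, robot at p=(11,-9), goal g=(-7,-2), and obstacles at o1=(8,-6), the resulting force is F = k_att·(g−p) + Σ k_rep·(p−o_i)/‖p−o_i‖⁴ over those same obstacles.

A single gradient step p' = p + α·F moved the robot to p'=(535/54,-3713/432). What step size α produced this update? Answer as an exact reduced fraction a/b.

F_att = 1/4·(g−p) = 1/4·(-18,7) = (-4.5000,1.7500)
o1: d²=18 ≤ ρ²=52; F_rep = 14·(3,-3)/18² = (0.1296,-0.1296)
F = F_att + ΣF_rep = (-4.3704,1.6204)
Δp = p'−p = (-1.0926,0.4051); α = Δx/Fx = (-59/54) / (-118/27) = 1/4
check: Δy/Fy = (175/432) / (175/108) = 1/4 ✓

α = 1/4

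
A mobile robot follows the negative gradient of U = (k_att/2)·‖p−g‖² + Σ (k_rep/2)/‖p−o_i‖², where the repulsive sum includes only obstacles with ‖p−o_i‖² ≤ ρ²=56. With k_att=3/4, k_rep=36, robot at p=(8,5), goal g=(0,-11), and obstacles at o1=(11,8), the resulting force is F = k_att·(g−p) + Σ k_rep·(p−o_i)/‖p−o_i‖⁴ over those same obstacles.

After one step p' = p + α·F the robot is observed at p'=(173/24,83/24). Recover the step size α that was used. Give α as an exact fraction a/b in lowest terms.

F_att = 3/4·(g−p) = 3/4·(-8,-16) = (-6.0000,-12.0000)
o1: d²=18 ≤ ρ²=56; F_rep = 36·(-3,-3)/18² = (-0.3333,-0.3333)
F = F_att + ΣF_rep = (-6.3333,-12.3333)
Δp = p'−p = (-0.7917,-1.5417); α = Δx/Fx = (-19/24) / (-19/3) = 1/8
check: Δy/Fy = (-37/24) / (-37/3) = 1/8 ✓

α = 1/8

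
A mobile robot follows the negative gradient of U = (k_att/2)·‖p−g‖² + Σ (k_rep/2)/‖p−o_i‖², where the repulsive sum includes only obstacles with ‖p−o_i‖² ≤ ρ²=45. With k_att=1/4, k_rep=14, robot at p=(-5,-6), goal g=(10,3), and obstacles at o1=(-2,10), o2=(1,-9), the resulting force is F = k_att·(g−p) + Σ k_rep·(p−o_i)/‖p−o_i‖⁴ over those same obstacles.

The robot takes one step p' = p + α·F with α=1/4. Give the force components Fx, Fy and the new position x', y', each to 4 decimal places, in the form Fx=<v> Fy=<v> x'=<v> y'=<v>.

F_att = 1/4·(g−p) = 1/4·(15,9) = (3.7500,2.2500)
o1: d²=265 > ρ²=45 → inactive
o2: d²=45 ≤ ρ²=45; F_rep = 14·(-6,3)/45² = (-0.0415,0.0207)
F = F_att + ΣF_rep = (3.7085,2.2707)
p' = p + 1/4·F = (-4.0729,-5.4323)

Fx=3.7085 Fy=2.2707 x'=-4.0729 y'=-5.4323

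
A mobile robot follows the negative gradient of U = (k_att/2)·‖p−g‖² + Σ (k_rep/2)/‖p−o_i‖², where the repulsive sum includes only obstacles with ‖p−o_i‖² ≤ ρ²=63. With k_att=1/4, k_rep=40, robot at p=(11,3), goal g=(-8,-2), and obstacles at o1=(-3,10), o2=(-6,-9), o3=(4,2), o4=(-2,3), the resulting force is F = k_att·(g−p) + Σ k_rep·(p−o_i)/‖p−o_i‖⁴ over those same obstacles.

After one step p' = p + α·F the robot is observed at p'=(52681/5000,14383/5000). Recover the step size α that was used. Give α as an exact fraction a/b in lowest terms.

α = 1/10

F_att = 1/4·(g−p) = 1/4·(-19,-5) = (-4.7500,-1.2500)
o1: d²=245 > ρ²=63 → inactive
o2: d²=433 > ρ²=63 → inactive
o3: d²=50 ≤ ρ²=63; F_rep = 40·(7,1)/50² = (0.1120,0.0160)
o4: d²=169 > ρ²=63 → inactive
F = F_att + ΣF_rep = (-4.6380,-1.2340)
Δp = p'−p = (-0.4638,-0.1234); α = Δx/Fx = (-2319/5000) / (-2319/500) = 1/10
check: Δy/Fy = (-617/5000) / (-617/500) = 1/10 ✓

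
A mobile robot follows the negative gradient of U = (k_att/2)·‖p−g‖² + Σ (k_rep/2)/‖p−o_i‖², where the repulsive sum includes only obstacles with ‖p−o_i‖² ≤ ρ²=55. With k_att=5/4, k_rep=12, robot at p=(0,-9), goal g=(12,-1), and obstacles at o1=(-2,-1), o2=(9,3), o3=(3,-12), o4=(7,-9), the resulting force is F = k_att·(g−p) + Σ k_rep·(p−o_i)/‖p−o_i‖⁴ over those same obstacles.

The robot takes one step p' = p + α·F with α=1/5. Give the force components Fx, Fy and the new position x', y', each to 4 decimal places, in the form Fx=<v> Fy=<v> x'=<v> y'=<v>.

F_att = 5/4·(g−p) = 5/4·(12,8) = (15.0000,10.0000)
o1: d²=68 > ρ²=55 → inactive
o2: d²=225 > ρ²=55 → inactive
o3: d²=18 ≤ ρ²=55; F_rep = 12·(-3,3)/18² = (-0.1111,0.1111)
o4: d²=49 ≤ ρ²=55; F_rep = 12·(-7,0)/49² = (-0.0350,0.0000)
F = F_att + ΣF_rep = (14.8539,10.1111)
p' = p + 1/5·F = (2.9708,-6.9778)

Fx=14.8539 Fy=10.1111 x'=2.9708 y'=-6.9778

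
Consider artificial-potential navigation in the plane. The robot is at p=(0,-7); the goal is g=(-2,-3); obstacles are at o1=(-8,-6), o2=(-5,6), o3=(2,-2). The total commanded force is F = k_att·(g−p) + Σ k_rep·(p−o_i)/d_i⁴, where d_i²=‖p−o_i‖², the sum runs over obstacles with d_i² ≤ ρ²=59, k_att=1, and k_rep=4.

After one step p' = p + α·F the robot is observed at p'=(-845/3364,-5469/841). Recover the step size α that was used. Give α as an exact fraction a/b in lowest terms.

F_att = 1·(g−p) = 1·(-2,4) = (-2.0000,4.0000)
o1: d²=65 > ρ²=59 → inactive
o2: d²=194 > ρ²=59 → inactive
o3: d²=29 ≤ ρ²=59; F_rep = 4·(-2,-5)/29² = (-0.0095,-0.0238)
F = F_att + ΣF_rep = (-2.0095,3.9762)
Δp = p'−p = (-0.2512,0.4970); α = Δx/Fx = (-845/3364) / (-1690/841) = 1/8
check: Δy/Fy = (418/841) / (3344/841) = 1/8 ✓

α = 1/8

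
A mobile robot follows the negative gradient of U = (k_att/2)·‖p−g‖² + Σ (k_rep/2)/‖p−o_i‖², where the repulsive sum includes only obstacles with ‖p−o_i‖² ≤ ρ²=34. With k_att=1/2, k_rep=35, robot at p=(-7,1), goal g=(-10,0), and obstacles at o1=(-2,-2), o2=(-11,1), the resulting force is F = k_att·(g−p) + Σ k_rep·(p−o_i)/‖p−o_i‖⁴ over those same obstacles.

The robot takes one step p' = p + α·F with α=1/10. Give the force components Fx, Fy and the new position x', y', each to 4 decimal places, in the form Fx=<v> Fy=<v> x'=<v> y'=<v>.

F_att = 1/2·(g−p) = 1/2·(-3,-1) = (-1.5000,-0.5000)
o1: d²=34 ≤ ρ²=34; F_rep = 35·(-5,3)/34² = (-0.1514,0.0908)
o2: d²=16 ≤ ρ²=34; F_rep = 35·(4,0)/16² = (0.5469,0.0000)
F = F_att + ΣF_rep = (-1.1045,-0.4092)
p' = p + 1/10·F = (-7.1105,0.9591)

Fx=-1.1045 Fy=-0.4092 x'=-7.1105 y'=0.9591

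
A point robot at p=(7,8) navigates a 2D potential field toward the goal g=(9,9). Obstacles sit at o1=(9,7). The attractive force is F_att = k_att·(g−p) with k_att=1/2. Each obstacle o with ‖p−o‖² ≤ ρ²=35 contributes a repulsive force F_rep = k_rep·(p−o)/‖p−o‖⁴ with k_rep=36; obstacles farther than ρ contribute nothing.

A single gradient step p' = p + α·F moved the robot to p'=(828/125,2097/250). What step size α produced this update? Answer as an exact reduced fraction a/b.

F_att = 1/2·(g−p) = 1/2·(2,1) = (1.0000,0.5000)
o1: d²=5 ≤ ρ²=35; F_rep = 36·(-2,1)/5² = (-2.8800,1.4400)
F = F_att + ΣF_rep = (-1.8800,1.9400)
Δp = p'−p = (-0.3760,0.3880); α = Δx/Fx = (-47/125) / (-47/25) = 1/5
check: Δy/Fy = (97/250) / (97/50) = 1/5 ✓

α = 1/5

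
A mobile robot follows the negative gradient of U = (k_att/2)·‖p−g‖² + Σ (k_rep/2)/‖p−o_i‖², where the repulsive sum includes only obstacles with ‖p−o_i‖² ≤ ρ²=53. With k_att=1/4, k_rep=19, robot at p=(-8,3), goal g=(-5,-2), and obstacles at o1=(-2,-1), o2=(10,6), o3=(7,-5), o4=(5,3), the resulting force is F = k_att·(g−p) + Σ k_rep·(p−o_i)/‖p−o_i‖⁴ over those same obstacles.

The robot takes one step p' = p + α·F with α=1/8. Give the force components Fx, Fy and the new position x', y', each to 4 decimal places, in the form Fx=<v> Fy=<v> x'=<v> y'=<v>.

Fx=0.7078 Fy=-1.2219 x'=-7.9115 y'=2.8473

F_att = 1/4·(g−p) = 1/4·(3,-5) = (0.7500,-1.2500)
o1: d²=52 ≤ ρ²=53; F_rep = 19·(-6,4)/52² = (-0.0422,0.0281)
o2: d²=333 > ρ²=53 → inactive
o3: d²=289 > ρ²=53 → inactive
o4: d²=169 > ρ²=53 → inactive
F = F_att + ΣF_rep = (0.7078,-1.2219)
p' = p + 1/8·F = (-7.9115,2.8473)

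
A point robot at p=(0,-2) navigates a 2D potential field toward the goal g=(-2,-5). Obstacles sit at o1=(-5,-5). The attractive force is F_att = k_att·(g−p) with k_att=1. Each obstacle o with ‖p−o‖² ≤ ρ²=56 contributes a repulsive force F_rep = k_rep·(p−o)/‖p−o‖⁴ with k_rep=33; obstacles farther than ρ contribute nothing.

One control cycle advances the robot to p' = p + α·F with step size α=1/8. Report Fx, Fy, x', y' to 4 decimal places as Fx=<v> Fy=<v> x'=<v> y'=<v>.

Fx=-1.8573 Fy=-2.9144 x'=-0.2322 y'=-2.3643

F_att = 1·(g−p) = 1·(-2,-3) = (-2.0000,-3.0000)
o1: d²=34 ≤ ρ²=56; F_rep = 33·(5,3)/34² = (0.1427,0.0856)
F = F_att + ΣF_rep = (-1.8573,-2.9144)
p' = p + 1/8·F = (-0.2322,-2.3643)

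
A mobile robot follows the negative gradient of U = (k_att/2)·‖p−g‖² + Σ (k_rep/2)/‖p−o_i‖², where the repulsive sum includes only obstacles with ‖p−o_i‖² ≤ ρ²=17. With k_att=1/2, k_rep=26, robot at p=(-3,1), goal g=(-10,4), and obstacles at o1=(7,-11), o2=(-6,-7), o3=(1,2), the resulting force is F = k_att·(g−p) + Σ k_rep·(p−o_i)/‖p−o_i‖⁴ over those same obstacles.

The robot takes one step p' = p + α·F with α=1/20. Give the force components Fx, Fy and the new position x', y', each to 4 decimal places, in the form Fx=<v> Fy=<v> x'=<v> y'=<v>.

Fx=-3.8599 Fy=1.4100 x'=-3.1930 y'=1.0705

F_att = 1/2·(g−p) = 1/2·(-7,3) = (-3.5000,1.5000)
o1: d²=244 > ρ²=17 → inactive
o2: d²=73 > ρ²=17 → inactive
o3: d²=17 ≤ ρ²=17; F_rep = 26·(-4,-1)/17² = (-0.3599,-0.0900)
F = F_att + ΣF_rep = (-3.8599,1.4100)
p' = p + 1/20·F = (-3.1930,1.0705)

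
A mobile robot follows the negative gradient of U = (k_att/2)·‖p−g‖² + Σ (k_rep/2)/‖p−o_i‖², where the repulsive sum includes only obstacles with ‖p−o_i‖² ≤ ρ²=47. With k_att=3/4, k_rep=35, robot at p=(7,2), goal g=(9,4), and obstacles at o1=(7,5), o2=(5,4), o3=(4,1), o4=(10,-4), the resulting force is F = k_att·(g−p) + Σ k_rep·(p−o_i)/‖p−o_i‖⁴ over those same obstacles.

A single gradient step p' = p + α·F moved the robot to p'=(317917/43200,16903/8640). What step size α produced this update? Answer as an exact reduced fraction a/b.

α = 1/10

F_att = 3/4·(g−p) = 3/4·(2,2) = (1.5000,1.5000)
o1: d²=9 ≤ ρ²=47; F_rep = 35·(0,-3)/9² = (0.0000,-1.2963)
o2: d²=8 ≤ ρ²=47; F_rep = 35·(2,-2)/8² = (1.0938,-1.0938)
o3: d²=10 ≤ ρ²=47; F_rep = 35·(3,1)/10² = (1.0500,0.3500)
o4: d²=45 ≤ ρ²=47; F_rep = 35·(-3,6)/45² = (-0.0519,0.1037)
F = F_att + ΣF_rep = (3.5919,-0.4363)
Δp = p'−p = (0.3592,-0.0436); α = Δx/Fx = (15517/43200) / (15517/4320) = 1/10
check: Δy/Fy = (-377/8640) / (-377/864) = 1/10 ✓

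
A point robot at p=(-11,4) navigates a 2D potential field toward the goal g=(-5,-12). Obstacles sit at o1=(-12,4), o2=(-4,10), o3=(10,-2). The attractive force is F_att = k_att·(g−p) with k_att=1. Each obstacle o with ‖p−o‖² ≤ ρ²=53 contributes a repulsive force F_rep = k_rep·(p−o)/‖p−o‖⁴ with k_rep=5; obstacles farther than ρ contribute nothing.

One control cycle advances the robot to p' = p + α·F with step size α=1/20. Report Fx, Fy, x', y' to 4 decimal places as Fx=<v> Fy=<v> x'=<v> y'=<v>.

Fx=11.0000 Fy=-16.0000 x'=-10.4500 y'=3.2000

F_att = 1·(g−p) = 1·(6,-16) = (6.0000,-16.0000)
o1: d²=1 ≤ ρ²=53; F_rep = 5·(1,0)/1² = (5.0000,0.0000)
o2: d²=85 > ρ²=53 → inactive
o3: d²=477 > ρ²=53 → inactive
F = F_att + ΣF_rep = (11.0000,-16.0000)
p' = p + 1/20·F = (-10.4500,3.2000)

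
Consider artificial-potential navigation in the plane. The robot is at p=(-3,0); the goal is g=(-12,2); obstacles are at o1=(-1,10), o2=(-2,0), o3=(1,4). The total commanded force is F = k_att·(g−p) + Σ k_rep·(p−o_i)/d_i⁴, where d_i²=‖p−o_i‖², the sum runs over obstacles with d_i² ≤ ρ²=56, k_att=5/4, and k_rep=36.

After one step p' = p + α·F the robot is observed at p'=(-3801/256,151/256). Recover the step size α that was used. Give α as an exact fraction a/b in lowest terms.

F_att = 5/4·(g−p) = 5/4·(-9,2) = (-11.2500,2.5000)
o1: d²=104 > ρ²=56 → inactive
o2: d²=1 ≤ ρ²=56; F_rep = 36·(-1,0)/1² = (-36.0000,0.0000)
o3: d²=32 ≤ ρ²=56; F_rep = 36·(-4,-4)/32² = (-0.1406,-0.1406)
F = F_att + ΣF_rep = (-47.3906,2.3594)
Δp = p'−p = (-11.8477,0.5898); α = Δx/Fx = (-3033/256) / (-3033/64) = 1/4
check: Δy/Fy = (151/256) / (151/64) = 1/4 ✓

α = 1/4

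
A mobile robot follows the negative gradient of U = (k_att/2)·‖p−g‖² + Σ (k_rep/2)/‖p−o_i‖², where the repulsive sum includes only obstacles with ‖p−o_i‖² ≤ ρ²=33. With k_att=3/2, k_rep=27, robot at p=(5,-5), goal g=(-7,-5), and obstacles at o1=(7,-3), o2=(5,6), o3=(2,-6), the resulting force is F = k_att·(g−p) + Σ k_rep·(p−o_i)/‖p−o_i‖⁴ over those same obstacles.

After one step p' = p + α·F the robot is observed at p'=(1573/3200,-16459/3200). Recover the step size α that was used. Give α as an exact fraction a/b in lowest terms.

F_att = 3/2·(g−p) = 3/2·(-12,0) = (-18.0000,0.0000)
o1: d²=8 ≤ ρ²=33; F_rep = 27·(-2,-2)/8² = (-0.8438,-0.8438)
o2: d²=121 > ρ²=33 → inactive
o3: d²=10 ≤ ρ²=33; F_rep = 27·(3,1)/10² = (0.8100,0.2700)
F = F_att + ΣF_rep = (-18.0338,-0.5737)
Δp = p'−p = (-4.5084,-0.1434); α = Δx/Fx = (-14427/3200) / (-14427/800) = 1/4
check: Δy/Fy = (-459/3200) / (-459/800) = 1/4 ✓

α = 1/4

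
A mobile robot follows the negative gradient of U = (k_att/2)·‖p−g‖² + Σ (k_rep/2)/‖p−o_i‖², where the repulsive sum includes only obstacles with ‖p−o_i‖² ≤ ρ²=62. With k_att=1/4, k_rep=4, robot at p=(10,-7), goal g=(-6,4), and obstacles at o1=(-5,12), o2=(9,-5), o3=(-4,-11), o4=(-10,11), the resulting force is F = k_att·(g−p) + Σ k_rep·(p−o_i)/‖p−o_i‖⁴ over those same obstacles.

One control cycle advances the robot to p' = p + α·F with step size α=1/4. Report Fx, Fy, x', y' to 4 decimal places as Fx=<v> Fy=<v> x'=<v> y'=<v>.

F_att = 1/4·(g−p) = 1/4·(-16,11) = (-4.0000,2.7500)
o1: d²=586 > ρ²=62 → inactive
o2: d²=5 ≤ ρ²=62; F_rep = 4·(1,-2)/5² = (0.1600,-0.3200)
o3: d²=212 > ρ²=62 → inactive
o4: d²=724 > ρ²=62 → inactive
F = F_att + ΣF_rep = (-3.8400,2.4300)
p' = p + 1/4·F = (9.0400,-6.3925)

Fx=-3.8400 Fy=2.4300 x'=9.0400 y'=-6.3925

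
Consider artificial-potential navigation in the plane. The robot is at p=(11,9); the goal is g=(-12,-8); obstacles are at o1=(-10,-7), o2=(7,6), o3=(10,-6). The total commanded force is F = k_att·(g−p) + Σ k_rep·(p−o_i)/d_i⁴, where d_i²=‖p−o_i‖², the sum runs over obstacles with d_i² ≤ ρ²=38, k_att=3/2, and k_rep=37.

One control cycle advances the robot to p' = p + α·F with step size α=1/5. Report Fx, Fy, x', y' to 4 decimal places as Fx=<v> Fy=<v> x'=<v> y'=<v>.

Fx=-34.2632 Fy=-25.3224 x'=4.1474 y'=3.9355

F_att = 3/2·(g−p) = 3/2·(-23,-17) = (-34.5000,-25.5000)
o1: d²=697 > ρ²=38 → inactive
o2: d²=25 ≤ ρ²=38; F_rep = 37·(4,3)/25² = (0.2368,0.1776)
o3: d²=226 > ρ²=38 → inactive
F = F_att + ΣF_rep = (-34.2632,-25.3224)
p' = p + 1/5·F = (4.1474,3.9355)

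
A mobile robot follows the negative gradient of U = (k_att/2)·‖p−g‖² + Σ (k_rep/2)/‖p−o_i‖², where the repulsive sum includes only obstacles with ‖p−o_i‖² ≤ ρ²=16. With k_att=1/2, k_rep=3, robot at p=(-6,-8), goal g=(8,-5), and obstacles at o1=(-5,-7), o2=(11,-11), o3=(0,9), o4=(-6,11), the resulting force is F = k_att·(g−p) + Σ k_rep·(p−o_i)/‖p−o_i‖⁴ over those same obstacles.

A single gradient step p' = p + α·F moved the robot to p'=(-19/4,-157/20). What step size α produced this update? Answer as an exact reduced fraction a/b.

F_att = 1/2·(g−p) = 1/2·(14,3) = (7.0000,1.5000)
o1: d²=2 ≤ ρ²=16; F_rep = 3·(-1,-1)/2² = (-0.7500,-0.7500)
o2: d²=298 > ρ²=16 → inactive
o3: d²=325 > ρ²=16 → inactive
o4: d²=361 > ρ²=16 → inactive
F = F_att + ΣF_rep = (6.2500,0.7500)
Δp = p'−p = (1.2500,0.1500); α = Δx/Fx = (5/4) / (25/4) = 1/5
check: Δy/Fy = (3/20) / (3/4) = 1/5 ✓

α = 1/5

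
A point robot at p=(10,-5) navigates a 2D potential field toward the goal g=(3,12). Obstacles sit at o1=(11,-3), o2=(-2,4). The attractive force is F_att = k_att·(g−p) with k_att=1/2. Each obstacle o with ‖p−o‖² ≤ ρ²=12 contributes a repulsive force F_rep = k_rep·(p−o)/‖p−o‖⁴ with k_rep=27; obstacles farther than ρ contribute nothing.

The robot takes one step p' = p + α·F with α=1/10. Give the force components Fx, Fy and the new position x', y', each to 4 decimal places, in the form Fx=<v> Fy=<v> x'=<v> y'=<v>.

Fx=-4.5800 Fy=6.3400 x'=9.5420 y'=-4.3660

F_att = 1/2·(g−p) = 1/2·(-7,17) = (-3.5000,8.5000)
o1: d²=5 ≤ ρ²=12; F_rep = 27·(-1,-2)/5² = (-1.0800,-2.1600)
o2: d²=225 > ρ²=12 → inactive
F = F_att + ΣF_rep = (-4.5800,6.3400)
p' = p + 1/10·F = (9.5420,-4.3660)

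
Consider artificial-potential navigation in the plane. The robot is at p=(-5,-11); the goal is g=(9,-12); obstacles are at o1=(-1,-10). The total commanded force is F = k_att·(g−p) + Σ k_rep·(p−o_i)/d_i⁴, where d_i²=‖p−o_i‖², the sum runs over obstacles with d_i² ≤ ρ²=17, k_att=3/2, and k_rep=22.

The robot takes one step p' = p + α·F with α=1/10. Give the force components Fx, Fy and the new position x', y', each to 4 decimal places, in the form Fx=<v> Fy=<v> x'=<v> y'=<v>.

F_att = 3/2·(g−p) = 3/2·(14,-1) = (21.0000,-1.5000)
o1: d²=17 ≤ ρ²=17; F_rep = 22·(-4,-1)/17² = (-0.3045,-0.0761)
F = F_att + ΣF_rep = (20.6955,-1.5761)
p' = p + 1/10·F = (-2.9304,-11.1576)

Fx=20.6955 Fy=-1.5761 x'=-2.9304 y'=-11.1576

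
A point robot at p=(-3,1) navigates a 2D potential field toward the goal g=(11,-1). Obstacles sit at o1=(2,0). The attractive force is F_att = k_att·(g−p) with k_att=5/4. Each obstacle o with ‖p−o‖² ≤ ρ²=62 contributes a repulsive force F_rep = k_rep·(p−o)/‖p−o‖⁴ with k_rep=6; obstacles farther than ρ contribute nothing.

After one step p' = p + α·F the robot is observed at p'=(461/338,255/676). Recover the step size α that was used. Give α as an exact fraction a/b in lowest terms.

α = 1/4

F_att = 5/4·(g−p) = 5/4·(14,-2) = (17.5000,-2.5000)
o1: d²=26 ≤ ρ²=62; F_rep = 6·(-5,1)/26² = (-0.0444,0.0089)
F = F_att + ΣF_rep = (17.4556,-2.4911)
Δp = p'−p = (4.3639,-0.6228); α = Δx/Fx = (1475/338) / (2950/169) = 1/4
check: Δy/Fy = (-421/676) / (-421/169) = 1/4 ✓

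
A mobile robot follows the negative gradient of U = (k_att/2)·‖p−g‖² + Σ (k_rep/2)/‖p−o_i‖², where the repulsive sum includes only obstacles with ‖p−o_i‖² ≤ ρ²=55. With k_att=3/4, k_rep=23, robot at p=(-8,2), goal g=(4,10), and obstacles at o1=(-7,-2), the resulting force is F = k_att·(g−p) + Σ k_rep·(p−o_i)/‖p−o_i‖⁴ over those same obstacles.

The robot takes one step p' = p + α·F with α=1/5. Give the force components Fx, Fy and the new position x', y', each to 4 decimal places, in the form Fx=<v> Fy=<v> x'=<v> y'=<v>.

F_att = 3/4·(g−p) = 3/4·(12,8) = (9.0000,6.0000)
o1: d²=17 ≤ ρ²=55; F_rep = 23·(-1,4)/17² = (-0.0796,0.3183)
F = F_att + ΣF_rep = (8.9204,6.3183)
p' = p + 1/5·F = (-6.2159,3.2637)

Fx=8.9204 Fy=6.3183 x'=-6.2159 y'=3.2637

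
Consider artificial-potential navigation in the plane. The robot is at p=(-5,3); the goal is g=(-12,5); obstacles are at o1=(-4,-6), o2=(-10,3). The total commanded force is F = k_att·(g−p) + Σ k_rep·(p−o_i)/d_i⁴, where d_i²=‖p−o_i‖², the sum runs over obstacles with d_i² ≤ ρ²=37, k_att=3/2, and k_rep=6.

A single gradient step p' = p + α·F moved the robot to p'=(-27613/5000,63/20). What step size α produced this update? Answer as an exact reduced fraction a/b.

α = 1/20

F_att = 3/2·(g−p) = 3/2·(-7,2) = (-10.5000,3.0000)
o1: d²=82 > ρ²=37 → inactive
o2: d²=25 ≤ ρ²=37; F_rep = 6·(5,0)/25² = (0.0480,0.0000)
F = F_att + ΣF_rep = (-10.4520,3.0000)
Δp = p'−p = (-0.5226,0.1500); α = Δx/Fx = (-2613/5000) / (-2613/250) = 1/20
check: Δy/Fy = (3/20) / (3) = 1/20 ✓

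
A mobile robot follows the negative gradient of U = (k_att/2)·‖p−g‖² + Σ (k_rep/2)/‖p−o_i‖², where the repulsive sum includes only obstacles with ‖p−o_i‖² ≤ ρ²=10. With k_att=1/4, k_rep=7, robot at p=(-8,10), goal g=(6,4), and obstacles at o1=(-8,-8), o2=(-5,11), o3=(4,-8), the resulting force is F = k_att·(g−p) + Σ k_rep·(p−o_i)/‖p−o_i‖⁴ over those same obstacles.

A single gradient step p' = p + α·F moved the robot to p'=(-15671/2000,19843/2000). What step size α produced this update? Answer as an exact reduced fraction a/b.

α = 1/20

F_att = 1/4·(g−p) = 1/4·(14,-6) = (3.5000,-1.5000)
o1: d²=324 > ρ²=10 → inactive
o2: d²=10 ≤ ρ²=10; F_rep = 7·(-3,-1)/10² = (-0.2100,-0.0700)
o3: d²=468 > ρ²=10 → inactive
F = F_att + ΣF_rep = (3.2900,-1.5700)
Δp = p'−p = (0.1645,-0.0785); α = Δx/Fx = (329/2000) / (329/100) = 1/20
check: Δy/Fy = (-157/2000) / (-157/100) = 1/20 ✓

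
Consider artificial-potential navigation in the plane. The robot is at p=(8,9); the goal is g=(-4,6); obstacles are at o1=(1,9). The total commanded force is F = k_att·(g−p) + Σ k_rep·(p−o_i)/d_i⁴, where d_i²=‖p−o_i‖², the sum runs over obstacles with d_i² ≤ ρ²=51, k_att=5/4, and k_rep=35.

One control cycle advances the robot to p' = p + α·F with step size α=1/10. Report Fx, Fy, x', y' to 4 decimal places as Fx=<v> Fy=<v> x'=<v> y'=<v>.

F_att = 5/4·(g−p) = 5/4·(-12,-3) = (-15.0000,-3.7500)
o1: d²=49 ≤ ρ²=51; F_rep = 35·(7,0)/49² = (0.1020,0.0000)
F = F_att + ΣF_rep = (-14.8980,-3.7500)
p' = p + 1/10·F = (6.5102,8.6250)

Fx=-14.8980 Fy=-3.7500 x'=6.5102 y'=8.6250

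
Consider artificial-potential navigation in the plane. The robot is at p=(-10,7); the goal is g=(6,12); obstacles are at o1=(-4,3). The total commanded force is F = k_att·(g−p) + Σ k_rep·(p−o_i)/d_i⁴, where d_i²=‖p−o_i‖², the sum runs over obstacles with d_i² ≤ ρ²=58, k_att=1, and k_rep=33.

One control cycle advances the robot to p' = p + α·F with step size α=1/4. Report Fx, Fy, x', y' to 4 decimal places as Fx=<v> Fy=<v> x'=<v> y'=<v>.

Fx=15.9268 Fy=5.0488 x'=-6.0183 y'=8.2622

F_att = 1·(g−p) = 1·(16,5) = (16.0000,5.0000)
o1: d²=52 ≤ ρ²=58; F_rep = 33·(-6,4)/52² = (-0.0732,0.0488)
F = F_att + ΣF_rep = (15.9268,5.0488)
p' = p + 1/4·F = (-6.0183,8.2622)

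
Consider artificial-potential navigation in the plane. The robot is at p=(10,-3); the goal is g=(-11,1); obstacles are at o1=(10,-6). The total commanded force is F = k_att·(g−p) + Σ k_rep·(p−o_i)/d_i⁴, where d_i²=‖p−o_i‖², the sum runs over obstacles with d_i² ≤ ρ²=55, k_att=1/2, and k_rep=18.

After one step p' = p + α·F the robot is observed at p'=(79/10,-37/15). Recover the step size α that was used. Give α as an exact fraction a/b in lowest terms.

F_att = 1/2·(g−p) = 1/2·(-21,4) = (-10.5000,2.0000)
o1: d²=9 ≤ ρ²=55; F_rep = 18·(0,3)/9² = (0.0000,0.6667)
F = F_att + ΣF_rep = (-10.5000,2.6667)
Δp = p'−p = (-2.1000,0.5333); α = Δx/Fx = (-21/10) / (-21/2) = 1/5
check: Δy/Fy = (8/15) / (8/3) = 1/5 ✓

α = 1/5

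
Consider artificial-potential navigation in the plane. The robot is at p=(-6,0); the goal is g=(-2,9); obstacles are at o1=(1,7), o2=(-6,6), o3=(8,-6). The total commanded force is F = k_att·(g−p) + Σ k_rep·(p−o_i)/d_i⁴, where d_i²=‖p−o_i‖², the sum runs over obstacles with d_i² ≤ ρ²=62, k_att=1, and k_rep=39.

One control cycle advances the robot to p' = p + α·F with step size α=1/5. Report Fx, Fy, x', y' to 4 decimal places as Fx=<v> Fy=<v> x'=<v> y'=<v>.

Fx=4.0000 Fy=8.8194 x'=-5.2000 y'=1.7639

F_att = 1·(g−p) = 1·(4,9) = (4.0000,9.0000)
o1: d²=98 > ρ²=62 → inactive
o2: d²=36 ≤ ρ²=62; F_rep = 39·(0,-6)/36² = (0.0000,-0.1806)
o3: d²=232 > ρ²=62 → inactive
F = F_att + ΣF_rep = (4.0000,8.8194)
p' = p + 1/5·F = (-5.2000,1.7639)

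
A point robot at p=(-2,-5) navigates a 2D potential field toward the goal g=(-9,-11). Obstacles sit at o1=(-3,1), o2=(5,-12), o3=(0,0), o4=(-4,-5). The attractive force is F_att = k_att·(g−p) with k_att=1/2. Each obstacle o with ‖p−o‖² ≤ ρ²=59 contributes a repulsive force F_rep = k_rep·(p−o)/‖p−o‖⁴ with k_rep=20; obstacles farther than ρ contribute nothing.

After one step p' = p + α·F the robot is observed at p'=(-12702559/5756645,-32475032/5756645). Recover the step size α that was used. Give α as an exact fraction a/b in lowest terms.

F_att = 1/2·(g−p) = 1/2·(-7,-6) = (-3.5000,-3.0000)
o1: d²=37 ≤ ρ²=59; F_rep = 20·(1,-6)/37² = (0.0146,-0.0877)
o2: d²=98 > ρ²=59 → inactive
o3: d²=29 ≤ ρ²=59; F_rep = 20·(-2,-5)/29² = (-0.0476,-0.1189)
o4: d²=4 ≤ ρ²=59; F_rep = 20·(2,0)/4² = (2.5000,0.0000)
F = F_att + ΣF_rep = (-1.0330,-3.2066)
Δp = p'−p = (-0.2066,-0.6413); α = Δx/Fx = (-1189269/5756645) / (-1189269/1151329) = 1/5
check: Δy/Fy = (-3691807/5756645) / (-3691807/1151329) = 1/5 ✓

α = 1/5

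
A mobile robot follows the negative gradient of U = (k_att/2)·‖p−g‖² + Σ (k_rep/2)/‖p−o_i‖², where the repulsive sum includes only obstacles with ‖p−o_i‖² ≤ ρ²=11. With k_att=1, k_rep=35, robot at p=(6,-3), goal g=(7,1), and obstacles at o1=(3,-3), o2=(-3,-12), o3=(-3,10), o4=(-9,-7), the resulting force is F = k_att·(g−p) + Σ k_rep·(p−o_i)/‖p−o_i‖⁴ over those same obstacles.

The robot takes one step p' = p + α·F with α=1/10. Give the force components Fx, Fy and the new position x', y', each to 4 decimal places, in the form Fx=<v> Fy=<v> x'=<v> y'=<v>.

Fx=2.2963 Fy=4.0000 x'=6.2296 y'=-2.6000

F_att = 1·(g−p) = 1·(1,4) = (1.0000,4.0000)
o1: d²=9 ≤ ρ²=11; F_rep = 35·(3,0)/9² = (1.2963,0.0000)
o2: d²=162 > ρ²=11 → inactive
o3: d²=250 > ρ²=11 → inactive
o4: d²=241 > ρ²=11 → inactive
F = F_att + ΣF_rep = (2.2963,4.0000)
p' = p + 1/10·F = (6.2296,-2.6000)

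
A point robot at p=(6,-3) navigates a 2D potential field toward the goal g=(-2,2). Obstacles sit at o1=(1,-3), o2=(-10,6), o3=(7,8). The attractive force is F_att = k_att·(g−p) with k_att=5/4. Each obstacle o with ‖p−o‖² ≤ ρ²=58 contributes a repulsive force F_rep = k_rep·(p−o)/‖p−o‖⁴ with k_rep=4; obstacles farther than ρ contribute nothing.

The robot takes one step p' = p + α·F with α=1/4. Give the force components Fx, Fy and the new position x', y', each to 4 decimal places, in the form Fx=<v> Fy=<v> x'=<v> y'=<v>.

F_att = 5/4·(g−p) = 5/4·(-8,5) = (-10.0000,6.2500)
o1: d²=25 ≤ ρ²=58; F_rep = 4·(5,0)/25² = (0.0320,0.0000)
o2: d²=337 > ρ²=58 → inactive
o3: d²=122 > ρ²=58 → inactive
F = F_att + ΣF_rep = (-9.9680,6.2500)
p' = p + 1/4·F = (3.5080,-1.4375)

Fx=-9.9680 Fy=6.2500 x'=3.5080 y'=-1.4375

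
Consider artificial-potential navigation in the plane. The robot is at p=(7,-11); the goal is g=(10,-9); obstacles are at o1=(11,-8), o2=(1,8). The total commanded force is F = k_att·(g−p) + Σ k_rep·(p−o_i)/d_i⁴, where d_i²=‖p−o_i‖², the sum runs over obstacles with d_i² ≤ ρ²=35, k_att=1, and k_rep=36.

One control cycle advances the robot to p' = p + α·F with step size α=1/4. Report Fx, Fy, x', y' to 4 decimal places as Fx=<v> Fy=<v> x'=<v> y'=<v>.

Fx=2.7696 Fy=1.8272 x'=7.6924 y'=-10.5432

F_att = 1·(g−p) = 1·(3,2) = (3.0000,2.0000)
o1: d²=25 ≤ ρ²=35; F_rep = 36·(-4,-3)/25² = (-0.2304,-0.1728)
o2: d²=397 > ρ²=35 → inactive
F = F_att + ΣF_rep = (2.7696,1.8272)
p' = p + 1/4·F = (7.6924,-10.5432)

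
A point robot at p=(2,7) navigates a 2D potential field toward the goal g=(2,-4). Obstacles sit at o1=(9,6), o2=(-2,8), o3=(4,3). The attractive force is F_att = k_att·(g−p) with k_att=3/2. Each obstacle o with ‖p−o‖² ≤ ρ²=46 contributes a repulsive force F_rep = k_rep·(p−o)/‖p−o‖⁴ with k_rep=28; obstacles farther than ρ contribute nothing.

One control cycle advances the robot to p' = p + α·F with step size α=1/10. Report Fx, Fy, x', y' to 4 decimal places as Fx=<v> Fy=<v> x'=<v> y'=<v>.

F_att = 3/2·(g−p) = 3/2·(0,-11) = (0.0000,-16.5000)
o1: d²=50 > ρ²=46 → inactive
o2: d²=17 ≤ ρ²=46; F_rep = 28·(4,-1)/17² = (0.3875,-0.0969)
o3: d²=20 ≤ ρ²=46; F_rep = 28·(-2,4)/20² = (-0.1400,0.2800)
F = F_att + ΣF_rep = (0.2475,-16.3169)
p' = p + 1/10·F = (2.0248,5.3683)

Fx=0.2475 Fy=-16.3169 x'=2.0248 y'=5.3683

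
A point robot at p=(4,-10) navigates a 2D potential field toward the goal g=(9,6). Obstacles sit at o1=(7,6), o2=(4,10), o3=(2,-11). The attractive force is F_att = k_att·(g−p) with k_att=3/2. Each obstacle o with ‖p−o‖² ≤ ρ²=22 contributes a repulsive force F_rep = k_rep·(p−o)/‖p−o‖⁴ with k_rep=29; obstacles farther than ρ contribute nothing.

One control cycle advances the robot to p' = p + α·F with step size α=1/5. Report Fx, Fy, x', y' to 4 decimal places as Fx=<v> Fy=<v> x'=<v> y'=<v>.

Fx=9.8200 Fy=25.1600 x'=5.9640 y'=-4.9680

F_att = 3/2·(g−p) = 3/2·(5,16) = (7.5000,24.0000)
o1: d²=265 > ρ²=22 → inactive
o2: d²=400 > ρ²=22 → inactive
o3: d²=5 ≤ ρ²=22; F_rep = 29·(2,1)/5² = (2.3200,1.1600)
F = F_att + ΣF_rep = (9.8200,25.1600)
p' = p + 1/5·F = (5.9640,-4.9680)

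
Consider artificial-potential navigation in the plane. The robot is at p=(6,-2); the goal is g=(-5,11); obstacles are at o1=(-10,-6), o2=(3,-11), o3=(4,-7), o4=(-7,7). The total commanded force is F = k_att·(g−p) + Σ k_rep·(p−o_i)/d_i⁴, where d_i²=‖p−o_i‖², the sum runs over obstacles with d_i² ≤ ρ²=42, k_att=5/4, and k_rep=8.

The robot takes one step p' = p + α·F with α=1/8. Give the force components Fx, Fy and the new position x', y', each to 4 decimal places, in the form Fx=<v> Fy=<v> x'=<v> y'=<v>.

Fx=-13.7310 Fy=16.2976 x'=4.2836 y'=0.0372

F_att = 5/4·(g−p) = 5/4·(-11,13) = (-13.7500,16.2500)
o1: d²=272 > ρ²=42 → inactive
o2: d²=90 > ρ²=42 → inactive
o3: d²=29 ≤ ρ²=42; F_rep = 8·(2,5)/29² = (0.0190,0.0476)
o4: d²=250 > ρ²=42 → inactive
F = F_att + ΣF_rep = (-13.7310,16.2976)
p' = p + 1/8·F = (4.2836,0.0372)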